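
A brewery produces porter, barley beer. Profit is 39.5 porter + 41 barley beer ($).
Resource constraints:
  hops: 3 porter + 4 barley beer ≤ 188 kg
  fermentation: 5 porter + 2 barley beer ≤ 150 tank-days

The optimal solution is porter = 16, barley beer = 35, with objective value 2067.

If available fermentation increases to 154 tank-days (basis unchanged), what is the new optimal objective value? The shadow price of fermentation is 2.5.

Δb = 4, so new z* = 2067 + (2.5)·(4) = 2067 + 10 = 2077.

2077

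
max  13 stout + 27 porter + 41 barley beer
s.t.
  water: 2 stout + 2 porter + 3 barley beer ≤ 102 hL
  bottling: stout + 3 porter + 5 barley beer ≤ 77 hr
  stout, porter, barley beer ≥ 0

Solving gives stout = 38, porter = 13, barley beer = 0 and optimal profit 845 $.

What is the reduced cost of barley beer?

-3

At the optimum: water uses 102 of 102 (binding); bottling uses 77 of 77 (binding).
From A_Bᵀ y = c: 2·y_water + 1·y_bottling = 13; 2·y_water + 3·y_bottling = 27.
→ y_water = 3 and y_bottling = 7.
Reduced cost of barley beer: c₃ − yᵀa₃ = 41 − (3·3 + 7·5) = 41 − 44 = -3.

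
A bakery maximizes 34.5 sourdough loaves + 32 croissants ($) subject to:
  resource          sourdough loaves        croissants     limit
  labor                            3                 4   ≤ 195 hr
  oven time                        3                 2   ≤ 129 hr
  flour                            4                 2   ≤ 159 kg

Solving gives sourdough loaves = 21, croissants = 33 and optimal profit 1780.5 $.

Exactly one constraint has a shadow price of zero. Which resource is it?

flour

labor: 195/195 (binding)
oven time: 129/129 (binding)
flour: 150/159 (slack 9)
By complementary slackness, a constraint with positive slack has shadow price 0 → flour.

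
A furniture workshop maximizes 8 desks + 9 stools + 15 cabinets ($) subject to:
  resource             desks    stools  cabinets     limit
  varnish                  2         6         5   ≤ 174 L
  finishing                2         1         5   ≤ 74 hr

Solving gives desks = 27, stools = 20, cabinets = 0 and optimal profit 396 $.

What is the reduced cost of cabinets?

Both varnish and finishing are binding at x*.
From A_Bᵀ y = c: 2·y_varnish + 2·y_finishing = 8; 6·y_varnish + 1·y_finishing = 9.
→ y_varnish = 1 and y_finishing = 3.
Reduced cost of cabinets: c₃ − yᵀa₃ = 15 − (1·5 + 3·5) = 15 − 20 = -5.

-5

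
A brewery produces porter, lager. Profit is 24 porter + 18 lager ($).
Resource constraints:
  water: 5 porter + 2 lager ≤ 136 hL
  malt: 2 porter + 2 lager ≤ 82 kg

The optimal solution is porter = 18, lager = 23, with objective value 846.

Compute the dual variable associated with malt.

Check each constraint at x*: water 136/136 (tight); malt 82/82 (tight).
The binding rows give the dual system: 5·y_water + 2·y_malt = 24 and 2·y_water + 2·y_malt = 18.
→ y_water = 2 and y_malt = 7.
Shadow price of malt = 7.

7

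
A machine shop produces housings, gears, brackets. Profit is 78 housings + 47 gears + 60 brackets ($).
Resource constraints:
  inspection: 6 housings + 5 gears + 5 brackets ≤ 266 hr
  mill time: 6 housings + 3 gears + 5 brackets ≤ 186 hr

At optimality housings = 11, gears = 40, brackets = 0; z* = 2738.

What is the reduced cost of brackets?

Both inspection and mill time are binding at x*.
The binding rows give the dual system: 6·y_inspection + 6·y_mill time = 78 and 5·y_inspection + 3·y_mill time = 47.
This yields shadow prices y_inspection = 4, y_mill time = 9.
Reduced cost of brackets: c₃ − yᵀa₃ = 60 − (4·5 + 9·5) = 60 − 65 = -5.

-5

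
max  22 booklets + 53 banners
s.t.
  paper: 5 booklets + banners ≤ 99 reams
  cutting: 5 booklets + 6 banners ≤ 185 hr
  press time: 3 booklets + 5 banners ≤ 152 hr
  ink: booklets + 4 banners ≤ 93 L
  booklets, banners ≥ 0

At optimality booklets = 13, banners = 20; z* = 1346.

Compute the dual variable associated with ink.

9.5

Check each constraint at x*: paper 85/99 (slack 14); cutting 185/185 (tight); press time 139/152 (slack 13); ink 93/93 (tight).
Since paper, press time are not tight, their duals are 0.
Dual feasibility on the basic columns requires 5·y_cutting + 1·y_ink = 22, 6·y_cutting + 4·y_ink = 53.
This yields shadow prices y_cutting = 2.5, y_ink = 9.5.
Shadow price of ink = 9.5.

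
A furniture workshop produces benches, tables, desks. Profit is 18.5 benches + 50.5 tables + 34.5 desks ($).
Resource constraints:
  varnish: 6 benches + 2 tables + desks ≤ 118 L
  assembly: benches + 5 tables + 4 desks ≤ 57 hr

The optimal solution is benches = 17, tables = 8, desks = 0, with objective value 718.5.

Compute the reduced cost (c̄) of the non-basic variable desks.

-5

At the optimum: varnish uses 118 of 118 (binding); assembly uses 57 of 57 (binding).
Dual feasibility on the basic columns requires 6·y_varnish + 1·y_assembly = 18.5, 2·y_varnish + 5·y_assembly = 50.5.
→ y_varnish = 1.5 and y_assembly = 9.5.
Reduced cost of desks: c₃ − yᵀa₃ = 34.5 − (1.5·1 + 9.5·4) = 34.5 − 39.5 = -5.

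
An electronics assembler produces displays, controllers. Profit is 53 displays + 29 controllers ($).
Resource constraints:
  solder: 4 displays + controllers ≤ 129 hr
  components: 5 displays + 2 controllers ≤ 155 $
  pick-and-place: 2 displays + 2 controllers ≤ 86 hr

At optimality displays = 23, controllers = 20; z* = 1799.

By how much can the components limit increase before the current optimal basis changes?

17

Binding constraints: components, pick-and-place. The basis is B = [[5,2],[2,2]] with det 6.
Per unit increase in components, x* moves by d = (0.3333, -0.3333).
The basis stays optimal until solder becomes binding; allowable increase = 17 $.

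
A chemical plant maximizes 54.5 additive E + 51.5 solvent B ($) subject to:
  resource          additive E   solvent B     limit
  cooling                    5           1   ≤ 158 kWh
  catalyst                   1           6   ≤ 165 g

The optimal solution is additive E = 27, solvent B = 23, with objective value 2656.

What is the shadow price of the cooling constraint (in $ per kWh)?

9.5

At the optimum: cooling uses 158 of 158 (binding); catalyst uses 165 of 165 (binding).
Dual feasibility on the basic columns requires 5·y_cooling + 1·y_catalyst = 54.5, 1·y_cooling + 6·y_catalyst = 51.5.
Solving: y_cooling = 9.5, y_catalyst = 7.
Shadow price of cooling = 9.5.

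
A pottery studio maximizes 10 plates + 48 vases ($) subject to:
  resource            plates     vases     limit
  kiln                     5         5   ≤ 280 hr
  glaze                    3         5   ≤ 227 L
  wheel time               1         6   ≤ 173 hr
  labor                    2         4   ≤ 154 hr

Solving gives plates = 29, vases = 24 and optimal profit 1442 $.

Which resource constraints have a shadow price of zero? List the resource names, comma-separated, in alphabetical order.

kiln: 265/280 (slack 15)
glaze: 207/227 (slack 20)
wheel time: 173/173 (binding)
labor: 154/154 (binding)
By complementary slackness, a constraint with positive slack has shadow price 0 → glaze, kiln.

glaze, kiln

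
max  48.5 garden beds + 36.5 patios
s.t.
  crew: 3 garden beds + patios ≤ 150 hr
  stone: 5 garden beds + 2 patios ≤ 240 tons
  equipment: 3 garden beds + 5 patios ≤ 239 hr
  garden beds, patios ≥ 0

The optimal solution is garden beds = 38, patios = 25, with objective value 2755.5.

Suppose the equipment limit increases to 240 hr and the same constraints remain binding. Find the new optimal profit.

Binding: stone and equipment. Non-binding: crew (11 unused).
Slack constraints have shadow price 0 (complementary slackness).
The binding rows give the dual system: 5·y_stone + 3·y_equipment = 48.5 and 2·y_stone + 5·y_equipment = 36.5.
Solving: y_stone = 7, y_equipment = 4.5.
Δz = y_equipment·Δb = 4.5 × (1) = 4.5, so new z* = 2755.5 + 4.5 = 2760.

2760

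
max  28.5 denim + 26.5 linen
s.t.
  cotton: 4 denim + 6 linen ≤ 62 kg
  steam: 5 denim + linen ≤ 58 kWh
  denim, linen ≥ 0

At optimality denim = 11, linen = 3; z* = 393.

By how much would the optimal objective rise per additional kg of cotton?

Both cotton and steam are binding at x*.
The binding rows give the dual system: 4·y_cotton + 5·y_steam = 28.5 and 6·y_cotton + 1·y_steam = 26.5.
This yields shadow prices y_cotton = 4, y_steam = 2.5.
Shadow price of cotton = 4.

4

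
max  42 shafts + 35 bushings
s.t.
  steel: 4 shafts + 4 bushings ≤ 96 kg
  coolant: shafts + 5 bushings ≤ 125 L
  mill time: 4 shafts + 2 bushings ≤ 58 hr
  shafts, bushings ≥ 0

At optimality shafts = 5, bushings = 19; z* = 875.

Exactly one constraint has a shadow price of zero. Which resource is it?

steel: 96/96 (binding)
coolant: 100/125 (slack 25)
mill time: 58/58 (binding)
By complementary slackness, a constraint with positive slack has shadow price 0 → coolant.

coolant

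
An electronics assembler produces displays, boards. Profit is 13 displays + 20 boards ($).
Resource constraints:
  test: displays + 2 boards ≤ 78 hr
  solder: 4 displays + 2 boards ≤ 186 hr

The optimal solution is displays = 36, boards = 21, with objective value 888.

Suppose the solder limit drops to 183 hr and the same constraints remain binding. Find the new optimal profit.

Both test and solder are binding at x*.
Dual feasibility on the basic columns requires 1·y_test + 4·y_solder = 13, 2·y_test + 2·y_solder = 20.
→ y_test = 9 and y_solder = 1.
Δz = y_solder·Δb = 1 × (-3) = -3, so new z* = 888 − 3 = 885.

885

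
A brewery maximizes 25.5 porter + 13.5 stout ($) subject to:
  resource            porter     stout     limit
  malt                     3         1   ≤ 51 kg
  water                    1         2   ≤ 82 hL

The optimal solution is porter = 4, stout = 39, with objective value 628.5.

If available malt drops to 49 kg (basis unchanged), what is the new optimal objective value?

613.5

Both malt and water are binding at x*.
Dual feasibility on the basic columns requires 3·y_malt + 1·y_water = 25.5, 1·y_malt + 2·y_water = 13.5.
→ y_malt = 7.5 and y_water = 3.
Δz = y_malt·Δb = 7.5 × (-2) = -15, so new z* = 628.5 − 15 = 613.5.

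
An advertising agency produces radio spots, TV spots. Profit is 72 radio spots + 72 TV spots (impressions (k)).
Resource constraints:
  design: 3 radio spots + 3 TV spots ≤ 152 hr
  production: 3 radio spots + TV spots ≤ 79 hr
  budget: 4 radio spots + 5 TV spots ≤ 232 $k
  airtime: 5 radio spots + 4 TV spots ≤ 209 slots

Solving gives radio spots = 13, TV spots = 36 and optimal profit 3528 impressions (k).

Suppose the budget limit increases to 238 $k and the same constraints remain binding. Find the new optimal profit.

Binding: budget and airtime. Non-binding: design (5 unused), production (4 unused).
Since design, production are not tight, their duals are 0.
The binding rows give the dual system: 4·y_budget + 5·y_airtime = 72 and 5·y_budget + 4·y_airtime = 72.
This yields shadow prices y_budget = 8, y_airtime = 8.
Δz = y_budget·Δb = 8 × (6) = 48, so new z* = 3528 + 48 = 3576.

3576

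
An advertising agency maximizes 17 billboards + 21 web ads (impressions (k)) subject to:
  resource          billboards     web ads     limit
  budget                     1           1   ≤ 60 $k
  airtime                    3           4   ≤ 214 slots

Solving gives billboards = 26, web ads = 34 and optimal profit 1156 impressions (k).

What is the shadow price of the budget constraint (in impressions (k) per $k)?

5

Both budget and airtime are binding at x*.
From A_Bᵀ y = c: 1·y_budget + 3·y_airtime = 17; 1·y_budget + 4·y_airtime = 21.
→ y_budget = 5 and y_airtime = 4.
Shadow price of budget = 5.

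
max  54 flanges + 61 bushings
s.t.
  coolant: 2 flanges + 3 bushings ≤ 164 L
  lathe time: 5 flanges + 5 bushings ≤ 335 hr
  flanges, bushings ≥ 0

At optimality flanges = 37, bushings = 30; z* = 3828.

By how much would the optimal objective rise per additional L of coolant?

7

Check each constraint at x*: coolant 164/164 (tight); lathe time 335/335 (tight).
The binding rows give the dual system: 2·y_coolant + 5·y_lathe time = 54 and 3·y_coolant + 5·y_lathe time = 61.
Solving: y_coolant = 7, y_lathe time = 8.
Shadow price of coolant = 7.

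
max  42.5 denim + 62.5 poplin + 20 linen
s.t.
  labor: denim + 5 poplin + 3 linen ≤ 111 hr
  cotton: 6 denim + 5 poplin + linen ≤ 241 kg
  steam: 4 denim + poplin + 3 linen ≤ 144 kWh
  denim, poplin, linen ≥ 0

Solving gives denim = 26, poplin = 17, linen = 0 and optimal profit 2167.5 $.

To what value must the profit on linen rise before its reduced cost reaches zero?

25.5

At the optimum: labor uses 111 of 111 (binding); cotton uses 241 of 241 (binding); steam uses 121 of 144 (slack = 23).
By complementary slackness, y = 0 for the non-binding constraint.
From A_Bᵀ y = c: 1·y_labor + 6·y_cotton = 42.5; 5·y_labor + 5·y_cotton = 62.5.
This yields shadow prices y_labor = 6.5, y_cotton = 6.
linen enters the basis when its profit ≥ yᵀa₃ = 6.5·3 + 6·1 = 25.5.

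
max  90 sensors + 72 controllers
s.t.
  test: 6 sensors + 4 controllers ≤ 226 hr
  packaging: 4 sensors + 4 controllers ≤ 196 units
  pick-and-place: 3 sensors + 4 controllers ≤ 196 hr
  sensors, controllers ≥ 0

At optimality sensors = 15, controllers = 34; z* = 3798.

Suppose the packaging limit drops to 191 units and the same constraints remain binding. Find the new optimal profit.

3753

At the optimum: test uses 226 of 226 (binding); packaging uses 196 of 196 (binding); pick-and-place uses 181 of 196 (slack = 15).
Since pick-and-place is not tight, its dual is 0.
Dual feasibility on the basic columns requires 6·y_test + 4·y_packaging = 90, 4·y_test + 4·y_packaging = 72.
This yields shadow prices y_test = 9, y_packaging = 9.
Δz = y_packaging·Δb = 9 × (-5) = -45, so new z* = 3798 − 45 = 3753.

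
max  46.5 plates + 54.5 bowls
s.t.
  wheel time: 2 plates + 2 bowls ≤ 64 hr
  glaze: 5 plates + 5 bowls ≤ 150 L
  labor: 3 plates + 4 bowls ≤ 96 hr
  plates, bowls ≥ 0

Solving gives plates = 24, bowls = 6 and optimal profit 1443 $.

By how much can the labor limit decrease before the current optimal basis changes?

6

Binding constraints: glaze, labor. The basis is B = [[5,5],[3,4]] with det 5.
Per unit decrease in labor, x* moves by d = (1, -1).
The basis stays optimal until bowls reaches 0; allowable decrease = 6 hr.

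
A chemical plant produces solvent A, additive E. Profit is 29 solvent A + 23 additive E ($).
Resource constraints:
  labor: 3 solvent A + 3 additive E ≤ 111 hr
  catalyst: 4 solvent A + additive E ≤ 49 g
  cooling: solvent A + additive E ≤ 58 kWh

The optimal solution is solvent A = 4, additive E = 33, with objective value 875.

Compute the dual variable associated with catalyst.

Check each constraint at x*: labor 111/111 (tight); catalyst 49/49 (tight); cooling 37/58 (slack 21).
By complementary slackness, y = 0 for the non-binding constraint.
The binding rows give the dual system: 3·y_labor + 4·y_catalyst = 29 and 3·y_labor + 1·y_catalyst = 23.
→ y_labor = 7 and y_catalyst = 2.
Shadow price of catalyst = 2.

2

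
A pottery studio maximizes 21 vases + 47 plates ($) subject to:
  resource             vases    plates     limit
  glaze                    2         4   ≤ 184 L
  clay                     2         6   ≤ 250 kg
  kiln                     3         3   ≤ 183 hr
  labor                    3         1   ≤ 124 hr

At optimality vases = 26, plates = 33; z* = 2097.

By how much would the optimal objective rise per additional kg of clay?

Binding: glaze and clay. Non-binding: kiln (6 unused), labor (13 unused).
Since kiln, labor are not tight, their duals are 0.
The binding rows give the dual system: 2·y_glaze + 2·y_clay = 21 and 4·y_glaze + 6·y_clay = 47.
→ y_glaze = 8 and y_clay = 2.5.
Shadow price of clay = 2.5.

2.5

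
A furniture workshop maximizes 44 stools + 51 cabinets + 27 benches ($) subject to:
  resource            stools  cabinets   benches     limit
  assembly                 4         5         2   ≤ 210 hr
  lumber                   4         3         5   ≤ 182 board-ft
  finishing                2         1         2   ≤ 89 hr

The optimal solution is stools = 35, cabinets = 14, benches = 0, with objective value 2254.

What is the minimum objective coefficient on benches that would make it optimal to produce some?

28

Check each constraint at x*: assembly 210/210 (tight); lumber 182/182 (tight); finishing 84/89 (slack 5).
Since finishing is not tight, its dual is 0.
From A_Bᵀ y = c: 4·y_assembly + 4·y_lumber = 44; 5·y_assembly + 3·y_lumber = 51.
Solving: y_assembly = 9, y_lumber = 2.
benches enters the basis when its profit ≥ yᵀa₃ = 9·2 + 2·5 = 28.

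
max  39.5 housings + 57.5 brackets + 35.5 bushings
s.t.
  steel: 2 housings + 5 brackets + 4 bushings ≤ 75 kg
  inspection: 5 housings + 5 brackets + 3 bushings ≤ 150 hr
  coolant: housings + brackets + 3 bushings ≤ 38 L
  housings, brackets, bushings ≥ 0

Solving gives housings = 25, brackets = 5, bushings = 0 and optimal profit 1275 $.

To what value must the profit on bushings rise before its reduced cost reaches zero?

40.5

At the optimum: steel uses 75 of 75 (binding); inspection uses 150 of 150 (binding); coolant uses 30 of 38 (slack = 8).
Since coolant is not tight, its dual is 0.
Dual feasibility on the basic columns requires 2·y_steel + 5·y_inspection = 39.5, 5·y_steel + 5·y_inspection = 57.5.
→ y_steel = 6 and y_inspection = 5.5.
bushings enters the basis when its profit ≥ yᵀa₃ = 6·4 + 5.5·3 = 40.5.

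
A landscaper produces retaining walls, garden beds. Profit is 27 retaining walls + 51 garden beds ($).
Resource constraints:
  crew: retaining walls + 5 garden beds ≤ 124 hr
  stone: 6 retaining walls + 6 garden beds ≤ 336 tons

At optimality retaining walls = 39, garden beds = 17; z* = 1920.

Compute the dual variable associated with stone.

Check each constraint at x*: crew 124/124 (tight); stone 336/336 (tight).
From A_Bᵀ y = c: 1·y_crew + 6·y_stone = 27; 5·y_crew + 6·y_stone = 51.
Solving: y_crew = 6, y_stone = 3.5.
Shadow price of stone = 3.5.

3.5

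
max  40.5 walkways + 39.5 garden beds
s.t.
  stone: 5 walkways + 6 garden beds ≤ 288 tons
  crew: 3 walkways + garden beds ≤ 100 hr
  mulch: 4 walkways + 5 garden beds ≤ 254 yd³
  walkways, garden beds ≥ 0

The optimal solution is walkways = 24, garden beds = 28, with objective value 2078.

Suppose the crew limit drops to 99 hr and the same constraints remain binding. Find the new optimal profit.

2074.5

At the optimum: stone uses 288 of 288 (binding); crew uses 100 of 100 (binding); mulch uses 236 of 254 (slack = 18).
By complementary slackness, y = 0 for the non-binding constraint.
The binding rows give the dual system: 5·y_stone + 3·y_crew = 40.5 and 6·y_stone + 1·y_crew = 39.5.
This yields shadow prices y_stone = 6, y_crew = 3.5.
Δz = y_crew·Δb = 3.5 × (-1) = -3.5, so new z* = 2078 − 3.5 = 2074.5.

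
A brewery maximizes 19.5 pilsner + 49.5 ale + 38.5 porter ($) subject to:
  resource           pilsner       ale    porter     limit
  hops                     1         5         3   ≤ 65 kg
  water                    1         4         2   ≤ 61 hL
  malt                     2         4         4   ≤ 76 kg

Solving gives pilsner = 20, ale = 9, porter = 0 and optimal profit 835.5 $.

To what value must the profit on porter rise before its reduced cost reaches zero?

42.5

Binding: hops and malt. Non-binding: water (5 unused).
Since water is not tight, its dual is 0.
Dual feasibility on the basic columns requires 1·y_hops + 2·y_malt = 19.5, 5·y_hops + 4·y_malt = 49.5.
Solving: y_hops = 3.5, y_malt = 8.
porter enters the basis when its profit ≥ yᵀa₃ = 3.5·3 + 8·4 = 42.5.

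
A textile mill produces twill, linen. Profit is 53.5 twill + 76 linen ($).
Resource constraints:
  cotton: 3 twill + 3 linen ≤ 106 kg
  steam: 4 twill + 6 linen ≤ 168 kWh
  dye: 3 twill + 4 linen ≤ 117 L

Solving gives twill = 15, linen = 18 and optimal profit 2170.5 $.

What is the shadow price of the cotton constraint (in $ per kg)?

0

At the optimum: cotton uses 99 of 106 (slack = 7); steam uses 168 of 168 (binding); dye uses 117 of 117 (binding).
By complementary slackness, y = 0 for the non-binding constraint.
From A_Bᵀ y = c: 4·y_steam + 3·y_dye = 53.5; 6·y_steam + 4·y_dye = 76.
This yields shadow prices y_steam = 7, y_dye = 8.5.
Shadow price of cotton = 0.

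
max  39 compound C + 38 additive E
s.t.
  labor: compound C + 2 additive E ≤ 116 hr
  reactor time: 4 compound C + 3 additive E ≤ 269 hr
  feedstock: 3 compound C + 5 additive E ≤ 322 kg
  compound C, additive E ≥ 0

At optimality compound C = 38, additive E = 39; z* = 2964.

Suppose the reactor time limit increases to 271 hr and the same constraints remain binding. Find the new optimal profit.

At the optimum: labor uses 116 of 116 (binding); reactor time uses 269 of 269 (binding); feedstock uses 309 of 322 (slack = 13).
Since feedstock is not tight, its dual is 0.
The binding rows give the dual system: 1·y_labor + 4·y_reactor time = 39 and 2·y_labor + 3·y_reactor time = 38.
Solving: y_labor = 7, y_reactor time = 8.
Δz = y_reactor time·Δb = 8 × (2) = 16, so new z* = 2964 + 16 = 2980.

2980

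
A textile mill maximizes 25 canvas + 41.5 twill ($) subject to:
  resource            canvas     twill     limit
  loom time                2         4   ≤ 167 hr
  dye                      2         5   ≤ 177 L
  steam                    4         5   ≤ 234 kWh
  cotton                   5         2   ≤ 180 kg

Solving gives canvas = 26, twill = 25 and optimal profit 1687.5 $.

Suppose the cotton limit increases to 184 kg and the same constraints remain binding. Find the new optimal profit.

Check each constraint at x*: loom time 152/167 (slack 15); dye 177/177 (tight); steam 229/234 (slack 5); cotton 180/180 (tight).
By complementary slackness, y = 0 for the non-binding constraints.
From A_Bᵀ y = c: 2·y_dye + 5·y_cotton = 25; 5·y_dye + 2·y_cotton = 41.5.
This yields shadow prices y_dye = 7.5, y_cotton = 2.
Δz = y_cotton·Δb = 2 × (4) = 8, so new z* = 1687.5 + 8 = 1695.5.

1695.5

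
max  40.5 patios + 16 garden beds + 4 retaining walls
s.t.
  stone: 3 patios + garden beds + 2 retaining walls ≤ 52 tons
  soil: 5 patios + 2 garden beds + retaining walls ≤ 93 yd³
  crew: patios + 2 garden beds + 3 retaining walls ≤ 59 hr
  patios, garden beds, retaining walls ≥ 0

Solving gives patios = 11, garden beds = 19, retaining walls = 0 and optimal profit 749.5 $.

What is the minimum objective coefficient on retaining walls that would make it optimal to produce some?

9.5

At the optimum: stone uses 52 of 52 (binding); soil uses 93 of 93 (binding); crew uses 49 of 59 (slack = 10).
Slack constraints have shadow price 0 (complementary slackness).
From A_Bᵀ y = c: 3·y_stone + 5·y_soil = 40.5; 1·y_stone + 2·y_soil = 16.
Solving: y_stone = 1, y_soil = 7.5.
retaining walls enters the basis when its profit ≥ yᵀa₃ = 1·2 + 7.5·1 = 9.5.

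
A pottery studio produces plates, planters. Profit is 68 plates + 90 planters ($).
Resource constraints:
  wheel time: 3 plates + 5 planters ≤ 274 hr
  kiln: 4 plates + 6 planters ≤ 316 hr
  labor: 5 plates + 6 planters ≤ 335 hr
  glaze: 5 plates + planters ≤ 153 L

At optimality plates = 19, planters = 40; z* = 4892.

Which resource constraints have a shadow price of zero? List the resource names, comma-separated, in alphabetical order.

glaze, wheel time

wheel time: 257/274 (slack 17)
kiln: 316/316 (binding)
labor: 335/335 (binding)
glaze: 135/153 (slack 18)
By complementary slackness, a constraint with positive slack has shadow price 0 → glaze, wheel time.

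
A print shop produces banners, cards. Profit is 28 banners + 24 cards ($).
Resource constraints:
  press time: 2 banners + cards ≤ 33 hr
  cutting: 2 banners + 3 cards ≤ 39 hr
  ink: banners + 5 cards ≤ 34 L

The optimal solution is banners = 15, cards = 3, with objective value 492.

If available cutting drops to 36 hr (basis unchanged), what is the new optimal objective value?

At the optimum: press time uses 33 of 33 (binding); cutting uses 39 of 39 (binding); ink uses 30 of 34 (slack = 4).
Slack constraints have shadow price 0 (complementary slackness).
The binding rows give the dual system: 2·y_press time + 2·y_cutting = 28 and 1·y_press time + 3·y_cutting = 24.
This yields shadow prices y_press time = 9, y_cutting = 5.
Δz = y_cutting·Δb = 5 × (-3) = -15, so new z* = 492 − 15 = 477.

477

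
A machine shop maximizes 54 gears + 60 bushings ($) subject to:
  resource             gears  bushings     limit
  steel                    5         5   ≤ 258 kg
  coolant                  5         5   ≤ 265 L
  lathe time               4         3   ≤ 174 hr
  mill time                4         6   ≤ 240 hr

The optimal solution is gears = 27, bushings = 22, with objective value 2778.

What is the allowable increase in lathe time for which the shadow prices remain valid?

15.6

Binding constraints: lathe time, mill time. The basis is B = [[4,3],[4,6]] with det 12.
Per unit increase in lathe time, x* moves by d = (0.5, -0.3333).
The basis stays optimal until steel becomes binding; allowable increase = 15.6 hr.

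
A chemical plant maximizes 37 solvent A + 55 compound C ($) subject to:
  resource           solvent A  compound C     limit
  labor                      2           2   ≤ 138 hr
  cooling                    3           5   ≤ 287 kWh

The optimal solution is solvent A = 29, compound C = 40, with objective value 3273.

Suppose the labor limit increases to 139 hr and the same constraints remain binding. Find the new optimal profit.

Check each constraint at x*: labor 138/138 (tight); cooling 287/287 (tight).
The binding rows give the dual system: 2·y_labor + 3·y_cooling = 37 and 2·y_labor + 5·y_cooling = 55.
This yields shadow prices y_labor = 5, y_cooling = 9.
Δz = y_labor·Δb = 5 × (1) = 5, so new z* = 3273 + 5 = 3278.

3278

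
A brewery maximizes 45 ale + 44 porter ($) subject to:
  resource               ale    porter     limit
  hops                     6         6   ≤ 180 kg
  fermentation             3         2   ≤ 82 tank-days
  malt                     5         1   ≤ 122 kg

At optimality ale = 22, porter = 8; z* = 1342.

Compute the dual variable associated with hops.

At the optimum: hops uses 180 of 180 (binding); fermentation uses 82 of 82 (binding); malt uses 118 of 122 (slack = 4).
By complementary slackness, y = 0 for the non-binding constraint.
From A_Bᵀ y = c: 6·y_hops + 3·y_fermentation = 45; 6·y_hops + 2·y_fermentation = 44.
→ y_hops = 7 and y_fermentation = 1.
Shadow price of hops = 7.

7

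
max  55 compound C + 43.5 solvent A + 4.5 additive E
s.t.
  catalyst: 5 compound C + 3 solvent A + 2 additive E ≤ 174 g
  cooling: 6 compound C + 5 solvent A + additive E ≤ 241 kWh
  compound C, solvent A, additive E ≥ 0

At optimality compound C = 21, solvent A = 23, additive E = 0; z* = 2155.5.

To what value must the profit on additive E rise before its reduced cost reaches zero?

Both catalyst and cooling are binding at x*.
The binding rows give the dual system: 5·y_catalyst + 6·y_cooling = 55 and 3·y_catalyst + 5·y_cooling = 43.5.
This yields shadow prices y_catalyst = 2, y_cooling = 7.5.
additive E enters the basis when its profit ≥ yᵀa₃ = 2·2 + 7.5·1 = 11.5.

11.5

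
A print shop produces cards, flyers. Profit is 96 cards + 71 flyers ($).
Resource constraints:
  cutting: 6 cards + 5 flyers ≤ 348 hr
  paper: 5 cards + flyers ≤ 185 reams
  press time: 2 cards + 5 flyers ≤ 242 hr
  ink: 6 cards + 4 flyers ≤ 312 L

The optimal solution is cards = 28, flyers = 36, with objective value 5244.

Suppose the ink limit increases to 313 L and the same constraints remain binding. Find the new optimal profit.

5253

Binding: cutting and ink. Non-binding: paper (9 unused), press time (6 unused).
By complementary slackness, y = 0 for the non-binding constraints.
From A_Bᵀ y = c: 6·y_cutting + 6·y_ink = 96; 5·y_cutting + 4·y_ink = 71.
→ y_cutting = 7 and y_ink = 9.
Δz = y_ink·Δb = 9 × (1) = 9, so new z* = 5244 + 9 = 5253.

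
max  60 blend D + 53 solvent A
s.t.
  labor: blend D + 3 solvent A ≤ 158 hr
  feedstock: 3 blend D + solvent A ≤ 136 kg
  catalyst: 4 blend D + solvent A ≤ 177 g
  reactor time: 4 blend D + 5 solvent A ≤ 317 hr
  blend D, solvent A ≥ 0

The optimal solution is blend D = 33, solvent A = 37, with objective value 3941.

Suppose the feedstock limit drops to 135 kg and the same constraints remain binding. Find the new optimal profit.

3933

Binding: feedstock and reactor time. Non-binding: labor (14 unused), catalyst (8 unused).
Slack constraints have shadow price 0 (complementary slackness).
The binding rows give the dual system: 3·y_feedstock + 4·y_reactor time = 60 and 1·y_feedstock + 5·y_reactor time = 53.
This yields shadow prices y_feedstock = 8, y_reactor time = 9.
Δz = y_feedstock·Δb = 8 × (-1) = -8, so new z* = 3941 − 8 = 3933.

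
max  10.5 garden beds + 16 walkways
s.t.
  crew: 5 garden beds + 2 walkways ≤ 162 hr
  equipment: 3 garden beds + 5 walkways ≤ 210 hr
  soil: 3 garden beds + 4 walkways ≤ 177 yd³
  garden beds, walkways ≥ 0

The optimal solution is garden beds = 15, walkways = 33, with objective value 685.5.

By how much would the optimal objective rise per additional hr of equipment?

Binding: equipment and soil. Non-binding: crew (21 unused).
By complementary slackness, y = 0 for the non-binding constraint.
The binding rows give the dual system: 3·y_equipment + 3·y_soil = 10.5 and 5·y_equipment + 4·y_soil = 16.
This yields shadow prices y_equipment = 2, y_soil = 1.5.
Shadow price of equipment = 2.

2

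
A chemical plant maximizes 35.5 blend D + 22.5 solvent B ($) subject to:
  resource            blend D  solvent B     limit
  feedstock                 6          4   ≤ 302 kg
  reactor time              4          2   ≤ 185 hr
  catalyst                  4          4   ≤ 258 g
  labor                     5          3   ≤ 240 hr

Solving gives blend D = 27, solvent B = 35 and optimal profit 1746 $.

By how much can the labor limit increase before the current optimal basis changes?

3.5

Binding constraints: feedstock, labor. The basis is B = [[6,4],[5,3]] with det -2.
Per unit increase in labor, x* moves by d = (2, -3).
The basis stays optimal until reactor time becomes binding; allowable increase = 3.5 hr.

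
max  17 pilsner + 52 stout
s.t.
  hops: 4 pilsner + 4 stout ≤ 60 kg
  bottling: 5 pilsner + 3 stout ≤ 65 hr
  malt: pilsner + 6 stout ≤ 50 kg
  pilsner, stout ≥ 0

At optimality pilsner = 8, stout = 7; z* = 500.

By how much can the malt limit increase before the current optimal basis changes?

Binding constraints: hops, malt. The basis is B = [[4,4],[1,6]] with det 20.
Per unit increase in malt, x* moves by d = (-0.2, 0.2).
The basis stays optimal until pilsner reaches 0; allowable increase = 40 kg.

40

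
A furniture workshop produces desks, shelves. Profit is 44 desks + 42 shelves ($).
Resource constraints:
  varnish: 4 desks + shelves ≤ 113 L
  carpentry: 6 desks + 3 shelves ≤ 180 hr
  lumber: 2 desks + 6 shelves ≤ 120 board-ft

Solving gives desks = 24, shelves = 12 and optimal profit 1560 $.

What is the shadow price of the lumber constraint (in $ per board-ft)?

4

At the optimum: varnish uses 108 of 113 (slack = 5); carpentry uses 180 of 180 (binding); lumber uses 120 of 120 (binding).
Since varnish is not tight, its dual is 0.
The binding rows give the dual system: 6·y_carpentry + 2·y_lumber = 44 and 3·y_carpentry + 6·y_lumber = 42.
→ y_carpentry = 6 and y_lumber = 4.
Shadow price of lumber = 4.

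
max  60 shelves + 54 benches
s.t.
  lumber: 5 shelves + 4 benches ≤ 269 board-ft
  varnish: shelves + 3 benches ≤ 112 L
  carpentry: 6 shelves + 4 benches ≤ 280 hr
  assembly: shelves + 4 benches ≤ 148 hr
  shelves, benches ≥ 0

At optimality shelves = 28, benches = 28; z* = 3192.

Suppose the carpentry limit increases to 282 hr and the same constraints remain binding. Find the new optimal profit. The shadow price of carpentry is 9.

Δb = 2, so new z* = 3192 + (9)·(2) = 3192 + 18 = 3210.

3210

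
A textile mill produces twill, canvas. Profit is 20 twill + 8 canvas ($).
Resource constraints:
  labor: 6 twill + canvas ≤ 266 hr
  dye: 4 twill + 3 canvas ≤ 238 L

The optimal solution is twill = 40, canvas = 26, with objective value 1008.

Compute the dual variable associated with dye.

2

At the optimum: labor uses 266 of 266 (binding); dye uses 238 of 238 (binding).
Dual feasibility on the basic columns requires 6·y_labor + 4·y_dye = 20, 1·y_labor + 3·y_dye = 8.
Solving: y_labor = 2, y_dye = 2.
Shadow price of dye = 2.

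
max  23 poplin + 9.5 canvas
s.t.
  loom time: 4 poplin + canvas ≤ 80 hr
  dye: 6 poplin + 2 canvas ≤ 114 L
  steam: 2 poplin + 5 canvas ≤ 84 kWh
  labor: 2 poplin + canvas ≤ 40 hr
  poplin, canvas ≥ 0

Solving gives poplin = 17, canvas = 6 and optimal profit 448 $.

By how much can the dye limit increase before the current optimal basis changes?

6

Binding constraints: dye, labor. The basis is B = [[6,2],[2,1]] with det 2.
Per unit increase in dye, x* moves by d = (0.5, -1).
The basis stays optimal until canvas reaches 0; allowable increase = 6 L.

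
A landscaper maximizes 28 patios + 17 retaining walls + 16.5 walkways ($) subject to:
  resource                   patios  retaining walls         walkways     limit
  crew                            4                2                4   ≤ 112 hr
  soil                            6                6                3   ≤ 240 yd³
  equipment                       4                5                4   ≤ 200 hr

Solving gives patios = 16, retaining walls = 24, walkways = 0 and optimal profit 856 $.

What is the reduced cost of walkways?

-8.5

At the optimum: crew uses 112 of 112 (binding); soil uses 240 of 240 (binding); equipment uses 184 of 200 (slack = 16).
Slack constraints have shadow price 0 (complementary slackness).
Dual feasibility on the basic columns requires 4·y_crew + 6·y_soil = 28, 2·y_crew + 6·y_soil = 17.
→ y_crew = 5.5 and y_soil = 1.
Reduced cost of walkways: c₃ − yᵀa₃ = 16.5 − (5.5·4 + 1·3) = 16.5 − 25 = -8.5.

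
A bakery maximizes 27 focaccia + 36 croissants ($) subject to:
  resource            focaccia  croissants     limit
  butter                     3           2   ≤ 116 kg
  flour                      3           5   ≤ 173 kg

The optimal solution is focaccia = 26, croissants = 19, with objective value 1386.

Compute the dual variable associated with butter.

Both butter and flour are binding at x*.
The binding rows give the dual system: 3·y_butter + 3·y_flour = 27 and 2·y_butter + 5·y_flour = 36.
→ y_butter = 3 and y_flour = 6.
Shadow price of butter = 3.

3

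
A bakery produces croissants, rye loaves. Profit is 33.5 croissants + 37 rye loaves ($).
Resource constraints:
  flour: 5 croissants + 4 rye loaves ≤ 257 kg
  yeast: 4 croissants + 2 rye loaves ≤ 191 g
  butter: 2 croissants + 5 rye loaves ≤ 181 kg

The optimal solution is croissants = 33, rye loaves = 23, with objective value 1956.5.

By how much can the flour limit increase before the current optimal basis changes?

Binding constraints: flour, butter. The basis is B = [[5,4],[2,5]] with det 17.
Per unit increase in flour, x* moves by d = (0.2941, -0.1176).
The basis stays optimal until yeast becomes binding; allowable increase = 13.8125 kg.

13.8125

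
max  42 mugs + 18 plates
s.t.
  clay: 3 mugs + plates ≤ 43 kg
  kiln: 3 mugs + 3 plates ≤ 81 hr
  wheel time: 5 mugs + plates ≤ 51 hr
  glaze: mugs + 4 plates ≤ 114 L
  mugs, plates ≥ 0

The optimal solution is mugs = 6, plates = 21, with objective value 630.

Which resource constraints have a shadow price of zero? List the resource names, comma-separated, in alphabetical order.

clay: 39/43 (slack 4)
kiln: 81/81 (binding)
wheel time: 51/51 (binding)
glaze: 90/114 (slack 24)
By complementary slackness, a constraint with positive slack has shadow price 0 → clay, glaze.

clay, glaze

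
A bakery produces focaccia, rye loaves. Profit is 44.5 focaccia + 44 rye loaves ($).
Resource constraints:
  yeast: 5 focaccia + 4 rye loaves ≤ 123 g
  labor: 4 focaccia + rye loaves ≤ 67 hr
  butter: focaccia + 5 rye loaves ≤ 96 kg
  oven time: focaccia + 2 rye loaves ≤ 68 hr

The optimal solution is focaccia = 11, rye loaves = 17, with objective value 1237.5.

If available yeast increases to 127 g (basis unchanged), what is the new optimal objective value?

Binding: yeast and butter. Non-binding: labor (6 unused), oven time (23 unused).
Since labor, oven time are not tight, their duals are 0.
The binding rows give the dual system: 5·y_yeast + 1·y_butter = 44.5 and 4·y_yeast + 5·y_butter = 44.
Solving: y_yeast = 8.5, y_butter = 2.
Δz = y_yeast·Δb = 8.5 × (4) = 34, so new z* = 1237.5 + 34 = 1271.5.

1271.5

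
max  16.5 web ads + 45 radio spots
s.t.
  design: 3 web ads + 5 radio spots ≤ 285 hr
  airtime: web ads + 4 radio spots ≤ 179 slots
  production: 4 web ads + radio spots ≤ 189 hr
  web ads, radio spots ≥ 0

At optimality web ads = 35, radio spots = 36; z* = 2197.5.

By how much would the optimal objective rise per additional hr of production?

0

Binding: design and airtime. Non-binding: production (13 unused).
Since production is not tight, its dual is 0.
Dual feasibility on the basic columns requires 3·y_design + 1·y_airtime = 16.5, 5·y_design + 4·y_airtime = 45.
Solving: y_design = 3, y_airtime = 7.5.
Shadow price of production = 0.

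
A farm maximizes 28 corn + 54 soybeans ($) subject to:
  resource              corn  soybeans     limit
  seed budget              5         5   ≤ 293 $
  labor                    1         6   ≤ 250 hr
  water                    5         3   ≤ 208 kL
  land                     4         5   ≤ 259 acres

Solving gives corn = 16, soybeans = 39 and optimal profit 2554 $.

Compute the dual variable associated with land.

At the optimum: seed budget uses 275 of 293 (slack = 18); labor uses 250 of 250 (binding); water uses 197 of 208 (slack = 11); land uses 259 of 259 (binding).
Slack constraints have shadow price 0 (complementary slackness).
From A_Bᵀ y = c: 1·y_labor + 4·y_land = 28; 6·y_labor + 5·y_land = 54.
→ y_labor = 4 and y_land = 6.
Shadow price of land = 6.

6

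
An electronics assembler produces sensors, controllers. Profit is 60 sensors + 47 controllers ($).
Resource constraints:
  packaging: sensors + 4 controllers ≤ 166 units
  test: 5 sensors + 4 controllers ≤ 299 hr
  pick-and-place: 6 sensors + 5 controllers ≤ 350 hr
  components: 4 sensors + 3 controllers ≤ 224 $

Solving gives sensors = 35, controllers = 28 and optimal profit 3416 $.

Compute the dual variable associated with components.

At the optimum: packaging uses 147 of 166 (slack = 19); test uses 287 of 299 (slack = 12); pick-and-place uses 350 of 350 (binding); components uses 224 of 224 (binding).
Since packaging, test are not tight, their duals are 0.
The binding rows give the dual system: 6·y_pick-and-place + 4·y_components = 60 and 5·y_pick-and-place + 3·y_components = 47.
→ y_pick-and-place = 4 and y_components = 9.
Shadow price of components = 9.

9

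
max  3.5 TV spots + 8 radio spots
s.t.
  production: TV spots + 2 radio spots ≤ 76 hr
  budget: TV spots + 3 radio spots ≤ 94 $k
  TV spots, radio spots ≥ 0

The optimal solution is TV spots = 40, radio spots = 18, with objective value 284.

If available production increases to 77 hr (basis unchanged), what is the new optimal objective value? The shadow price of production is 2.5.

286.5

Δb = 1, so new z* = 284 + (2.5)·(1) = 284 + 2.5 = 286.5.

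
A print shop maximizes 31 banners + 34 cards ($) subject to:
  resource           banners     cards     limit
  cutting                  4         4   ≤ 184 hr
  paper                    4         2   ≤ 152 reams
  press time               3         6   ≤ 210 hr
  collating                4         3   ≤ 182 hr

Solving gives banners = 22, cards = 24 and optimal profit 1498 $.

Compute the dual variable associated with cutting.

Binding: cutting and press time. Non-binding: paper (16 unused), collating (22 unused).
Slack constraints have shadow price 0 (complementary slackness).
The binding rows give the dual system: 4·y_cutting + 3·y_press time = 31 and 4·y_cutting + 6·y_press time = 34.
Solving: y_cutting = 7, y_press time = 1.
Shadow price of cutting = 7.

7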